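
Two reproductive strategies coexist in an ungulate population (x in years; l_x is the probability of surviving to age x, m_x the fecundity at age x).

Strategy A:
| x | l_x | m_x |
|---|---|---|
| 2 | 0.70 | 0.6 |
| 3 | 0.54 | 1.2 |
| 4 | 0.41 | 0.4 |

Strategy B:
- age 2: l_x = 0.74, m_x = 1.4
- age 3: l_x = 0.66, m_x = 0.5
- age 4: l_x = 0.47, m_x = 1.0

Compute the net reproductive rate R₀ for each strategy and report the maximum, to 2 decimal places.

1.84

Strategy A: R₀ = 0.70×0.6 + 0.54×1.2 + 0.41×0.4 = 1.2320
Strategy B: R₀ = 0.74×1.4 + 0.66×0.5 + 0.47×1.0 = 1.8360
Highest R₀: strategy B with 1.8360.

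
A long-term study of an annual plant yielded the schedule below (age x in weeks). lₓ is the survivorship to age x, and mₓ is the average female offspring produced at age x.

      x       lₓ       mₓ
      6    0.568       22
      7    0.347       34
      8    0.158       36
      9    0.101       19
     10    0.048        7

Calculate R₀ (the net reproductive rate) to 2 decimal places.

32.24

R₀ = Σ lₓ mₓ:
  age 6: 0.568 × 22 = 12.4960
  age 7: 0.347 × 34 = 11.7980
  age 8: 0.158 × 36 = 5.6880
  age 9: 0.101 × 19 = 1.9190
  age 10: 0.048 × 7 = 0.3360
R₀ = 12.4960 + 11.7980 + 5.6880 + 1.9190 + 0.3360 = 32.2370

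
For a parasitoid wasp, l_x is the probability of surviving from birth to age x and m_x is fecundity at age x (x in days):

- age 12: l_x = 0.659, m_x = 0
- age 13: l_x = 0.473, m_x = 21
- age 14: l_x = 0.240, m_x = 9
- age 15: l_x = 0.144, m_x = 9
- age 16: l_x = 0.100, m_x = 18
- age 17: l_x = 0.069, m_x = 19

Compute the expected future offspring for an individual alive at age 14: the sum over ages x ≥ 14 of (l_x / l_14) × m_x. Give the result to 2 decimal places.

l_14 = 0.240. Conditional survival from age 14 to x is l_x / l_14.
  x=14: (0.240/0.240) × 9 = 9.0000
  x=15: (0.144/0.240) × 9 = 5.4000
  x=16: (0.100/0.240) × 18 = 7.5000
  x=17: (0.069/0.240) × 19 = 5.4625
Sum = 9.0000 + 5.4000 + 7.5000 + 5.4625 = 27.3625

27.36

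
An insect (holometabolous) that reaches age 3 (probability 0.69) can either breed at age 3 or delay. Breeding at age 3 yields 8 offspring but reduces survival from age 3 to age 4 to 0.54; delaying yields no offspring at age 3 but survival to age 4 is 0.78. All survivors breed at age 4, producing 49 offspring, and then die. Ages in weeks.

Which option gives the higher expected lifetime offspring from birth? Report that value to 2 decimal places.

breed at age 3: R₀ = 0.69 × (8 + 0.54 × 49) = 0.69 × 34.4600 = 23.7774
delay to age 4: R₀ = 0.69 × (0.78 × 49) = 0.69 × 38.2200 = 26.3718
Higher: delay to age 4 (26.3718).

26.37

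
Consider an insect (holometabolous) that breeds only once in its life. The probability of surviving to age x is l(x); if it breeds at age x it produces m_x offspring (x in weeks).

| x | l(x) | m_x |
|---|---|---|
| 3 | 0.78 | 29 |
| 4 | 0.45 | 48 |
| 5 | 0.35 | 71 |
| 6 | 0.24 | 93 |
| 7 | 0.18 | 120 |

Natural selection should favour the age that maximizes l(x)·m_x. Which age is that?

5

Expected offspring if breeding at age x = l(x) × m_x:
  age 3: 0.78 × 29 = 22.620
  age 4: 0.45 × 48 = 21.600
  age 5: 0.35 × 71 = 24.850
  age 6: 0.24 × 93 = 22.320
  age 7: 0.18 × 120 = 21.600
Maximum at age 5 (24.850).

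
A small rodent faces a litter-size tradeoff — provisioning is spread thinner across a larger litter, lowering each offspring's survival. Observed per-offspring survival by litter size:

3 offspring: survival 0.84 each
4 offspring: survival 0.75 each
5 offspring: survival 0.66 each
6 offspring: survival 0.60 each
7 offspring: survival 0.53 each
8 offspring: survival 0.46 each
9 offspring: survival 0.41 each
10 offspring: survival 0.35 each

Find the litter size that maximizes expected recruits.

7

Expected recruits = c × s(c):
  c=3: 3 × 0.84 = 2.520
  c=4: 4 × 0.75 = 3.000
  c=5: 5 × 0.66 = 3.300
  c=6: 6 × 0.60 = 3.600
  c=7: 7 × 0.53 = 3.710
  c=8: 8 × 0.46 = 3.680
  c=9: 9 × 0.41 = 3.690
  c=10: 10 × 0.35 = 3.500
Maximum at c = 7 (3.710 recruits).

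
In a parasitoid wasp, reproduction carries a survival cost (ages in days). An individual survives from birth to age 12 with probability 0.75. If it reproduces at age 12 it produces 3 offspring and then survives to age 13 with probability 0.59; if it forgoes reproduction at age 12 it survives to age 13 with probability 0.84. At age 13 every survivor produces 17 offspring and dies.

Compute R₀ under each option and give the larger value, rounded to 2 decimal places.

10.71

breed at age 12: R₀ = 0.75 × (3 + 0.59 × 17) = 0.75 × 13.0300 = 9.7725
delay to age 13: R₀ = 0.75 × (0.84 × 17) = 0.75 × 14.2800 = 10.7100
Higher: delay to age 13 (10.7100).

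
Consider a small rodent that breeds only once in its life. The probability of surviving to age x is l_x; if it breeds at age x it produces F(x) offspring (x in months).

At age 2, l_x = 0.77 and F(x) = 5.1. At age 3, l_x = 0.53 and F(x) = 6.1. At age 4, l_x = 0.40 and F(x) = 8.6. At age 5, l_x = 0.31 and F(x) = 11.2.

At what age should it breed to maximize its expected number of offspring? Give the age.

Expected offspring if breeding at age x = l_x × F(x):
  age 2: 0.77 × 5.1 = 3.927
  age 3: 0.53 × 6.1 = 3.233
  age 4: 0.40 × 8.6 = 3.440
  age 5: 0.31 × 11.2 = 3.472
Maximum at age 2 (3.927).

2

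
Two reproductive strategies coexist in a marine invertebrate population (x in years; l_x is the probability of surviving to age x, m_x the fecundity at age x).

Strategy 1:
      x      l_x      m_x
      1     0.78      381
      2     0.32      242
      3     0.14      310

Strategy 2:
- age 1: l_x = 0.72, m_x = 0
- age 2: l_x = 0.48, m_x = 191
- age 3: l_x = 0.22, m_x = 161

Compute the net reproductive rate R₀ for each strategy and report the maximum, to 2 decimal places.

Strategy 1: R₀ = 0.78×381 + 0.32×242 + 0.14×310 = 418.0200
Strategy 2: R₀ = 0.72×0 + 0.48×191 + 0.22×161 = 127.1000
Highest R₀: strategy 1 with 418.0200.

418.02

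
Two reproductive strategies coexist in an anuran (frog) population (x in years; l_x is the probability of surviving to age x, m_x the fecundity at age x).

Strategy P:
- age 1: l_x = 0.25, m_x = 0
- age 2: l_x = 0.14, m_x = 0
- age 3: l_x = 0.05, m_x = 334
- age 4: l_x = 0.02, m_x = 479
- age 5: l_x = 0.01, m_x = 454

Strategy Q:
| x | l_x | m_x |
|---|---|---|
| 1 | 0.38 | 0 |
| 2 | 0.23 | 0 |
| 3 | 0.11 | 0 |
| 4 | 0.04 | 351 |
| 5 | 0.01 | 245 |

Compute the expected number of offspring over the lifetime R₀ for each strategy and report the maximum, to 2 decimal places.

Strategy P: R₀ = 0.25×0 + 0.14×0 + 0.05×334 + 0.02×479 + 0.01×454 = 30.8200
Strategy Q: R₀ = 0.38×0 + 0.23×0 + 0.11×0 + 0.04×351 + 0.01×245 = 16.4900
Highest R₀: strategy P with 30.8200.

30.82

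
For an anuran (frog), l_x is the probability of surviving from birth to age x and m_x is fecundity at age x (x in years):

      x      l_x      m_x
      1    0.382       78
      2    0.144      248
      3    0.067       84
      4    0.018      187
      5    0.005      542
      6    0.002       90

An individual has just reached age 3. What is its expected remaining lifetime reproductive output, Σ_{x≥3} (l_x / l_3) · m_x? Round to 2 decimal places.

177.37

l_3 = 0.067. Conditional survival from age 3 to x is l_x / l_3.
  x=3: (0.067/0.067) × 84 = 84.0000
  x=4: (0.018/0.067) × 187 = 50.2388
  x=5: (0.005/0.067) × 542 = 40.4478
  x=6: (0.002/0.067) × 90 = 2.6866
Sum = 84.0000 + 50.2388 + 40.4478 + 2.6866 = 177.3731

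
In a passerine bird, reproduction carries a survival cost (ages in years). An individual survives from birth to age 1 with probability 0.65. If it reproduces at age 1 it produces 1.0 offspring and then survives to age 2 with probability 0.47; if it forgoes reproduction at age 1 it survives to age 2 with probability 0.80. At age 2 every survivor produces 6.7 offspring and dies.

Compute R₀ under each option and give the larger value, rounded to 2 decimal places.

breed at age 1: R₀ = 0.65 × (1.0 + 0.47 × 6.7) = 0.65 × 4.1490 = 2.6968
delay to age 2: R₀ = 0.65 × (0.80 × 6.7) = 0.65 × 5.3600 = 3.4840
Higher: delay to age 2 (3.4840).

3.48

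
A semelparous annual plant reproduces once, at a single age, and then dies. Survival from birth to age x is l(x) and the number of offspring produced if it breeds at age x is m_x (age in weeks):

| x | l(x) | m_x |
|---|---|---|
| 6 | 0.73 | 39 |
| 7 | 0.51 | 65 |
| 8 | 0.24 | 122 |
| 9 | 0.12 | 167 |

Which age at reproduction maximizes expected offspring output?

7

Expected offspring if breeding at age x = l(x) × m_x:
  age 6: 0.73 × 39 = 28.470
  age 7: 0.51 × 65 = 33.150
  age 8: 0.24 × 122 = 29.280
  age 9: 0.12 × 167 = 20.040
Maximum at age 7 (33.150).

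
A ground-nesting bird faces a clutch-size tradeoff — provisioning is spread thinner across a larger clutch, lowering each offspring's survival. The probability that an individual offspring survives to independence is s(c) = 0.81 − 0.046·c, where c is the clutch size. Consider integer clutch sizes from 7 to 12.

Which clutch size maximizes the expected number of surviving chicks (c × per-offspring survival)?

9

Expected surviving chicks = c × s(c):
  c=7: 7 × 0.488 = 3.416
  c=8: 8 × 0.442 = 3.536
  c=9: 9 × 0.396 = 3.564
  c=10: 10 × 0.350 = 3.500
  c=11: 11 × 0.304 = 3.344
  c=12: 12 × 0.258 = 3.096
Maximum at c = 9 (3.564 surviving chicks).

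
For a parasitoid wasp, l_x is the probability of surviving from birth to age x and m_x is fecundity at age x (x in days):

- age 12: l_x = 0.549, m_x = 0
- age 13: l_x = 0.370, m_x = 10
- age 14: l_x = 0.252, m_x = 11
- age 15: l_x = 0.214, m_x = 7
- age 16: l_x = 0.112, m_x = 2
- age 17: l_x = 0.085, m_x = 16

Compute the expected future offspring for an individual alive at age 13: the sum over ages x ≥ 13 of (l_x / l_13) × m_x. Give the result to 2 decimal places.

l_13 = 0.370. Conditional survival from age 13 to x is l_x / l_13.
  x=13: (0.370/0.370) × 10 = 10.0000
  x=14: (0.252/0.370) × 11 = 7.4919
  x=15: (0.214/0.370) × 7 = 4.0486
  x=16: (0.112/0.370) × 2 = 0.6054
  x=17: (0.085/0.370) × 16 = 3.6757
Sum = 10.0000 + 7.4919 + 4.0486 + 0.6054 + 3.6757 = 25.8216

25.82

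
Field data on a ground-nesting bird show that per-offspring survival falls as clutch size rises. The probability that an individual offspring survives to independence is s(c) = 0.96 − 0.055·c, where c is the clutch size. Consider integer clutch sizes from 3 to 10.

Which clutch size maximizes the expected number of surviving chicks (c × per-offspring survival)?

9

Expected surviving chicks = c × s(c):
  c=3: 3 × 0.795 = 2.385
  c=4: 4 × 0.740 = 2.960
  c=5: 5 × 0.685 = 3.425
  c=6: 6 × 0.630 = 3.780
  c=7: 7 × 0.575 = 4.025
  c=8: 8 × 0.520 = 4.160
  c=9: 9 × 0.465 = 4.185
  c=10: 10 × 0.410 = 4.100
Maximum at c = 9 (4.185 surviving chicks).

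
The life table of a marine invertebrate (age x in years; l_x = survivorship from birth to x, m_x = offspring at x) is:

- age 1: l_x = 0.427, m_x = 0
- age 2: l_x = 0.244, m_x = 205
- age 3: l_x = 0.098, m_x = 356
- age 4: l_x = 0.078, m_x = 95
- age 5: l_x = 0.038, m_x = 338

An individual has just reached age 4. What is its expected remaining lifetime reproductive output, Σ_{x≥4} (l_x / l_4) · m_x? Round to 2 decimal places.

l_4 = 0.078. Conditional survival from age 4 to x is l_x / l_4.
  x=4: (0.078/0.078) × 95 = 95.0000
  x=5: (0.038/0.078) × 338 = 164.6667
Sum = 95.0000 + 164.6667 = 259.6667

259.67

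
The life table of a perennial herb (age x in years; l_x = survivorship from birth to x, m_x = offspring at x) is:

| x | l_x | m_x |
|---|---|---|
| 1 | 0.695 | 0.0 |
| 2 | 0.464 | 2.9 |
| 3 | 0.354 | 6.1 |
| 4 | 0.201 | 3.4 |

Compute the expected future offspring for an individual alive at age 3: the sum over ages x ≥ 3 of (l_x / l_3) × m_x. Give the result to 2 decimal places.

l_3 = 0.354. Conditional survival from age 3 to x is l_x / l_3.
  x=3: (0.354/0.354) × 6.1 = 6.1000
  x=4: (0.201/0.354) × 3.4 = 1.9305
Sum = 6.1000 + 1.9305 = 8.0305

8.03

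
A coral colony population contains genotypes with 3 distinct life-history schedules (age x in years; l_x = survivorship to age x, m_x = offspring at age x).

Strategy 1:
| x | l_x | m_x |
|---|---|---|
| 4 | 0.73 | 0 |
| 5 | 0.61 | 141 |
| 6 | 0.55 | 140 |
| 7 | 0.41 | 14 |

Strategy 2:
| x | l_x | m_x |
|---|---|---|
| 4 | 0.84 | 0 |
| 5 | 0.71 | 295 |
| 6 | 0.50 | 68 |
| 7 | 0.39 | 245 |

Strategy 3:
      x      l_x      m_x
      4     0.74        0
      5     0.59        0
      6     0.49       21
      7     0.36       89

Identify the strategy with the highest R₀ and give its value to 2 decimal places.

Strategy 1: R₀ = 0.73×0 + 0.61×141 + 0.55×140 + 0.41×14 = 168.7500
Strategy 2: R₀ = 0.84×0 + 0.71×295 + 0.50×68 + 0.39×245 = 339.0000
Strategy 3: R₀ = 0.74×0 + 0.59×0 + 0.49×21 + 0.36×89 = 42.3300
Highest R₀: strategy 2 with 339.0000.

339.00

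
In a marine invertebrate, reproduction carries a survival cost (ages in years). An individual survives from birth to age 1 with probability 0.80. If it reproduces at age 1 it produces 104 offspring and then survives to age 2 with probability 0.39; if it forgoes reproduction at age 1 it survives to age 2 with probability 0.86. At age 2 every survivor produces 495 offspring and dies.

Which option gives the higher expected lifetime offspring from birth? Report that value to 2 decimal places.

340.56

breed at age 1: R₀ = 0.80 × (104 + 0.39 × 495) = 0.80 × 297.0500 = 237.6400
delay to age 2: R₀ = 0.80 × (0.86 × 495) = 0.80 × 425.7000 = 340.5600
Higher: delay to age 2 (340.5600).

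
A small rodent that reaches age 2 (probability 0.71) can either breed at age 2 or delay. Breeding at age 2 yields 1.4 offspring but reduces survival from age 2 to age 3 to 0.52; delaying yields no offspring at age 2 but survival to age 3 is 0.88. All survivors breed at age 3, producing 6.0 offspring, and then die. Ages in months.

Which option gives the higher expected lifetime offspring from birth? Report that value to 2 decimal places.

breed at age 2: R₀ = 0.71 × (1.4 + 0.52 × 6.0) = 0.71 × 4.5200 = 3.2092
delay to age 3: R₀ = 0.71 × (0.88 × 6.0) = 0.71 × 5.2800 = 3.7488
Higher: delay to age 3 (3.7488).

3.75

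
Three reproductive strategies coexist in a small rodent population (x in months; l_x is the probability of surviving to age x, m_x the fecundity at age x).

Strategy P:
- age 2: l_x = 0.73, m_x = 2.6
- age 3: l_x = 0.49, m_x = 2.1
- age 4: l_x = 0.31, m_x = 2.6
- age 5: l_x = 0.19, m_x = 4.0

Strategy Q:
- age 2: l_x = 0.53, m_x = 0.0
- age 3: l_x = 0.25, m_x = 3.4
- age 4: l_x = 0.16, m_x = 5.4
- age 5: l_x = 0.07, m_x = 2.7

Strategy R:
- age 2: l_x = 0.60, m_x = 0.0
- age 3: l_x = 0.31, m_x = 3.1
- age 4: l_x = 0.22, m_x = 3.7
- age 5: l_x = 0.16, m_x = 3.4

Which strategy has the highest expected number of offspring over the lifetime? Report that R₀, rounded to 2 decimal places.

4.49

Strategy P: R₀ = 0.73×2.6 + 0.49×2.1 + 0.31×2.6 + 0.19×4.0 = 4.4930
Strategy Q: R₀ = 0.53×0.0 + 0.25×3.4 + 0.16×5.4 + 0.07×2.7 = 1.9030
Strategy R: R₀ = 0.60×0.0 + 0.31×3.1 + 0.22×3.7 + 0.16×3.4 = 2.3190
Highest R₀: strategy P with 4.4930.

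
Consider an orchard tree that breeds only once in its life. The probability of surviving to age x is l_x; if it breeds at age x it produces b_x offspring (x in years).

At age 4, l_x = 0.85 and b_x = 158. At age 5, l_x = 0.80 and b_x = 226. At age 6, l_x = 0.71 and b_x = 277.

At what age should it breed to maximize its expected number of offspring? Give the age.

6

Expected offspring if breeding at age x = l_x × b_x:
  age 4: 0.85 × 158 = 134.300
  age 5: 0.80 × 226 = 180.800
  age 6: 0.71 × 277 = 196.670
Maximum at age 6 (196.670).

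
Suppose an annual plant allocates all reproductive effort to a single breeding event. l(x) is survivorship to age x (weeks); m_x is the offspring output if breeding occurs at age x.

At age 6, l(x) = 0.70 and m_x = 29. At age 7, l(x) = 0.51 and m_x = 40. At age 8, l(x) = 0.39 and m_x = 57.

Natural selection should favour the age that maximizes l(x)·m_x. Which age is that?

Expected offspring if breeding at age x = l(x) × m_x:
  age 6: 0.70 × 29 = 20.300
  age 7: 0.51 × 40 = 20.400
  age 8: 0.39 × 57 = 22.230
Maximum at age 8 (22.230).

8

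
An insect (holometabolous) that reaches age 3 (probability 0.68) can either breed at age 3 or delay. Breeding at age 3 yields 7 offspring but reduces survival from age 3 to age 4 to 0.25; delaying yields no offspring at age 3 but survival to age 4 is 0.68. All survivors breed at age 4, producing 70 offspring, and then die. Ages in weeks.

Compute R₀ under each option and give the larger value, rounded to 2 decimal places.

breed at age 3: R₀ = 0.68 × (7 + 0.25 × 70) = 0.68 × 24.5000 = 16.6600
delay to age 4: R₀ = 0.68 × (0.68 × 70) = 0.68 × 47.6000 = 32.3680
Higher: delay to age 4 (32.3680).

32.37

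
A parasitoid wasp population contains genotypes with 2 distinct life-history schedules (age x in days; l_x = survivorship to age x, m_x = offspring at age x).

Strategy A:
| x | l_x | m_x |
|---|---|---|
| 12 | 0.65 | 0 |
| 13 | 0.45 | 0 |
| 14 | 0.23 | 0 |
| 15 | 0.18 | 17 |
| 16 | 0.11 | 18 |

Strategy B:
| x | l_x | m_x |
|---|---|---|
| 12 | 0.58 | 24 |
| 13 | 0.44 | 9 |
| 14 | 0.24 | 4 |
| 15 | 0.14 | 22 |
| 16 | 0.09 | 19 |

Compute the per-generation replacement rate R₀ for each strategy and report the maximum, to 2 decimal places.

23.63

Strategy A: R₀ = 0.65×0 + 0.45×0 + 0.23×0 + 0.18×17 + 0.11×18 = 5.0400
Strategy B: R₀ = 0.58×24 + 0.44×9 + 0.24×4 + 0.14×22 + 0.09×19 = 23.6300
Highest R₀: strategy B with 23.6300.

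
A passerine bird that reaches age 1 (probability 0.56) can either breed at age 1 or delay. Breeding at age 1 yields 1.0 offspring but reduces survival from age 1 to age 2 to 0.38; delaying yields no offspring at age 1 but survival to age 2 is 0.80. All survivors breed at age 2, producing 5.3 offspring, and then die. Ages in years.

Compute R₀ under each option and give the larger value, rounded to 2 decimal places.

breed at age 1: R₀ = 0.56 × (1.0 + 0.38 × 5.3) = 0.56 × 3.0140 = 1.6878
delay to age 2: R₀ = 0.56 × (0.80 × 5.3) = 0.56 × 4.2400 = 2.3744
Higher: delay to age 2 (2.3744).

2.37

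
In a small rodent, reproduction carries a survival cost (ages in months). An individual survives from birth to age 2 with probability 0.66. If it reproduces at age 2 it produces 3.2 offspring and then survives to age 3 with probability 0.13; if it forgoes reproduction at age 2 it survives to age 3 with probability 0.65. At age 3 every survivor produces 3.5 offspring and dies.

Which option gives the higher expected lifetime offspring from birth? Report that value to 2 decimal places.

2.41

breed at age 2: R₀ = 0.66 × (3.2 + 0.13 × 3.5) = 0.66 × 3.6550 = 2.4123
delay to age 3: R₀ = 0.66 × (0.65 × 3.5) = 0.66 × 2.2750 = 1.5015
Higher: breed at age 2 (2.4123).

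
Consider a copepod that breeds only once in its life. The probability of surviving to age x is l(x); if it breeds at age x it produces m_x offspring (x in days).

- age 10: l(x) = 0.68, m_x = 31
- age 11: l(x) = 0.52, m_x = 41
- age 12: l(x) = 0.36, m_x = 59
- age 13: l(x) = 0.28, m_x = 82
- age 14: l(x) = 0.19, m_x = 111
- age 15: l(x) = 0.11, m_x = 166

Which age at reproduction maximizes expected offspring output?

Expected offspring if breeding at age x = l(x) × m_x:
  age 10: 0.68 × 31 = 21.080
  age 11: 0.52 × 41 = 21.320
  age 12: 0.36 × 59 = 21.240
  age 13: 0.28 × 82 = 22.960
  age 14: 0.19 × 111 = 21.090
  age 15: 0.11 × 166 = 18.260
Maximum at age 13 (22.960).

13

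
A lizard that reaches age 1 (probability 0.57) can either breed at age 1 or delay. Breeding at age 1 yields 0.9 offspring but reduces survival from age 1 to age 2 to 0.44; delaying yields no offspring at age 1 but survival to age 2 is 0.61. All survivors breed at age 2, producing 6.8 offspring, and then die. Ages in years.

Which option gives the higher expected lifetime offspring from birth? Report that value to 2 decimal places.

breed at age 1: R₀ = 0.57 × (0.9 + 0.44 × 6.8) = 0.57 × 3.8920 = 2.2184
delay to age 2: R₀ = 0.57 × (0.61 × 6.8) = 0.57 × 4.1480 = 2.3644
Higher: delay to age 2 (2.3644).

2.36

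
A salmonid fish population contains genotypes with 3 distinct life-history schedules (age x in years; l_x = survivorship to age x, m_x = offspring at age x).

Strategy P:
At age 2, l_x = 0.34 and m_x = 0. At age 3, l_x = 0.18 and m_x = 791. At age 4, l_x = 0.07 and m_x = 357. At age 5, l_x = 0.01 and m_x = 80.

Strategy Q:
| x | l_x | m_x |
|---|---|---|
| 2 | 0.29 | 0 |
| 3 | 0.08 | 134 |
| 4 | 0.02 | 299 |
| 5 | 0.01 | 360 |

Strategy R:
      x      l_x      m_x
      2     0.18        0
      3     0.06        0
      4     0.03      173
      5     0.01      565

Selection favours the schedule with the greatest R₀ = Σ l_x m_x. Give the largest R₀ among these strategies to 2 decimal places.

168.17

Strategy P: R₀ = 0.34×0 + 0.18×791 + 0.07×357 + 0.01×80 = 168.1700
Strategy Q: R₀ = 0.29×0 + 0.08×134 + 0.02×299 + 0.01×360 = 20.3000
Strategy R: R₀ = 0.18×0 + 0.06×0 + 0.03×173 + 0.01×565 = 10.8400
Highest R₀: strategy P with 168.1700.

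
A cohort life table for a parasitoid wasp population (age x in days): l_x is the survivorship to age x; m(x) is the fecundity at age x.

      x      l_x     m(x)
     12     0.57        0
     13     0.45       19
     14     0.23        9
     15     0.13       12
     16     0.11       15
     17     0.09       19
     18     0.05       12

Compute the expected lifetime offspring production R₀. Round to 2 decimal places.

R₀ = Σ l_x m(x):
  age 12: 0.57 × 0 = 0.0000
  age 13: 0.45 × 19 = 8.5500
  age 14: 0.23 × 9 = 2.0700
  age 15: 0.13 × 12 = 1.5600
  age 16: 0.11 × 15 = 1.6500
  age 17: 0.09 × 19 = 1.7100
  age 18: 0.05 × 12 = 0.6000
R₀ = 0.0000 + 8.5500 + 2.0700 + 1.5600 + 1.6500 + 1.7100 + 0.6000 = 16.1400

16.14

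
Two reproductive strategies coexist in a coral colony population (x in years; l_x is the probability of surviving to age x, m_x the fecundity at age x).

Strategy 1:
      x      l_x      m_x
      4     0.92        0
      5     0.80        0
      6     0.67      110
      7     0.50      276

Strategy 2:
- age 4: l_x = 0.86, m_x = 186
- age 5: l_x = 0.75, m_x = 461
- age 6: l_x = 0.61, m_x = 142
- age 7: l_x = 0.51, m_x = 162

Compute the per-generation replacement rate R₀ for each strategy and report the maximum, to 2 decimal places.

Strategy 1: R₀ = 0.92×0 + 0.80×0 + 0.67×110 + 0.50×276 = 211.7000
Strategy 2: R₀ = 0.86×186 + 0.75×461 + 0.61×142 + 0.51×162 = 674.9500
Highest R₀: strategy 2 with 674.9500.

674.95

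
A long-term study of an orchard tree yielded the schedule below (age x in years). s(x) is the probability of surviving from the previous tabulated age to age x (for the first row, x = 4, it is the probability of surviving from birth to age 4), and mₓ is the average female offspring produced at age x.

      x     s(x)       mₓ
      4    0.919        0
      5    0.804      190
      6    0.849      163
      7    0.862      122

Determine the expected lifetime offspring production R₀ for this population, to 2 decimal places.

Survivorship from birth: l_x = s_4·s_5·…·s_x.
  l_4 = 0.91900
  l_5 = 0.73888
  l_6 = 0.62731
  l_7 = 0.54074
R₀ = Σ l_x mₓ:
  age 4: 0.91900 × 0 = 0.0000
  age 5: 0.73888 × 190 = 140.3872
  age 6: 0.62731 × 163 = 102.2515
  age 7: 0.54074 × 122 = 65.9703
R₀ = 0.0000 + 140.3872 + 102.2515 + 65.9703 = 308.6090

308.61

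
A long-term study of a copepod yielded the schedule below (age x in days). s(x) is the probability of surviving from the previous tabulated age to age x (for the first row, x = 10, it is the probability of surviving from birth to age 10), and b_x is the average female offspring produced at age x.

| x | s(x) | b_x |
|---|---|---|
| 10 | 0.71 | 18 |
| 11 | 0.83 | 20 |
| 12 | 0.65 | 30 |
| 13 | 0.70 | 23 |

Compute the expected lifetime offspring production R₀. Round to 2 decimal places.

Survivorship from birth: l_x = s_10·s_11·…·s_x.
  l_10 = 0.71000
  l_11 = 0.58930
  l_12 = 0.38304
  l_13 = 0.26813
R₀ = Σ l_x b_x:
  age 10: 0.71000 × 18 = 12.7800
  age 11: 0.58930 × 20 = 11.7860
  age 12: 0.38304 × 30 = 11.4912
  age 13: 0.26813 × 23 = 6.1670
R₀ = 12.7800 + 11.7860 + 11.4912 + 6.1670 = 42.2242

42.22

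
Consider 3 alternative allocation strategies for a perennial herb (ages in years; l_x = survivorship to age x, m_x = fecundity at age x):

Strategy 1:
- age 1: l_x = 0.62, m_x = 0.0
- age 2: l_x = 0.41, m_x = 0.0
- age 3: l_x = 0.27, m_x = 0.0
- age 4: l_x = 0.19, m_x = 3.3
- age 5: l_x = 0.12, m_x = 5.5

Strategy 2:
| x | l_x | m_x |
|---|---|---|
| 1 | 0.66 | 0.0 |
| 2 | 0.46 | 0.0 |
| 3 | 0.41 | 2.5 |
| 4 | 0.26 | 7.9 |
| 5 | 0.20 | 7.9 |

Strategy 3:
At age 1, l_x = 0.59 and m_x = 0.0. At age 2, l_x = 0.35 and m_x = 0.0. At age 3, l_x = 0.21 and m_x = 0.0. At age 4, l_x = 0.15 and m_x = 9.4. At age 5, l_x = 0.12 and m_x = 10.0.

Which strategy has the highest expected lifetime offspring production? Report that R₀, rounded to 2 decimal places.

Strategy 1: R₀ = 0.62×0.0 + 0.41×0.0 + 0.27×0.0 + 0.19×3.3 + 0.12×5.5 = 1.2870
Strategy 2: R₀ = 0.66×0.0 + 0.46×0.0 + 0.41×2.5 + 0.26×7.9 + 0.20×7.9 = 4.6590
Strategy 3: R₀ = 0.59×0.0 + 0.35×0.0 + 0.21×0.0 + 0.15×9.4 + 0.12×10.0 = 2.6100
Highest R₀: strategy 2 with 4.6590.

4.66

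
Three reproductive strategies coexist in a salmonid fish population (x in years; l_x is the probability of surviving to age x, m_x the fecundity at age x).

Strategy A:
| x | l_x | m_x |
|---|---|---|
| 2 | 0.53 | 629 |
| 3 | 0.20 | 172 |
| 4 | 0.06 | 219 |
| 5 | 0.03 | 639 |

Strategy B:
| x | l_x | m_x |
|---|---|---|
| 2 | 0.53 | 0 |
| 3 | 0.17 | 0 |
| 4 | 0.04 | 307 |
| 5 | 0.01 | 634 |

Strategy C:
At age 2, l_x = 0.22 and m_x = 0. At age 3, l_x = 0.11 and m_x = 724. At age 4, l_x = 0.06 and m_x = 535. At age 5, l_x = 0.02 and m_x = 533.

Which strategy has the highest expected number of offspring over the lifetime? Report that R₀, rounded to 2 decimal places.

Strategy A: R₀ = 0.53×629 + 0.20×172 + 0.06×219 + 0.03×639 = 400.0800
Strategy B: R₀ = 0.53×0 + 0.17×0 + 0.04×307 + 0.01×634 = 18.6200
Strategy C: R₀ = 0.22×0 + 0.11×724 + 0.06×535 + 0.02×533 = 122.4000
Highest R₀: strategy A with 400.0800.

400.08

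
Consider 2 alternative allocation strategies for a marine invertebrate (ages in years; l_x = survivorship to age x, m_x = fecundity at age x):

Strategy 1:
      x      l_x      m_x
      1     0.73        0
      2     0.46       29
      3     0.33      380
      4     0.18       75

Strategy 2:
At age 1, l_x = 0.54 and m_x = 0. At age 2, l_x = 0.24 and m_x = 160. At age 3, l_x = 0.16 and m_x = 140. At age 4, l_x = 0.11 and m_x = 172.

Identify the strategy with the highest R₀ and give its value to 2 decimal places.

Strategy 1: R₀ = 0.73×0 + 0.46×29 + 0.33×380 + 0.18×75 = 152.2400
Strategy 2: R₀ = 0.54×0 + 0.24×160 + 0.16×140 + 0.11×172 = 79.7200
Highest R₀: strategy 1 with 152.2400.

152.24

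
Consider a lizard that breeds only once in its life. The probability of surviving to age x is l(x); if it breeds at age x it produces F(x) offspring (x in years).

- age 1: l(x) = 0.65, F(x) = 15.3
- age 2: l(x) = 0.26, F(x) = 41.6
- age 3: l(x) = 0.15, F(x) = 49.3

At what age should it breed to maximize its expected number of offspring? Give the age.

2

Expected offspring if breeding at age x = l(x) × F(x):
  age 1: 0.65 × 15.3 = 9.945
  age 2: 0.26 × 41.6 = 10.816
  age 3: 0.15 × 49.3 = 7.395
Maximum at age 2 (10.816).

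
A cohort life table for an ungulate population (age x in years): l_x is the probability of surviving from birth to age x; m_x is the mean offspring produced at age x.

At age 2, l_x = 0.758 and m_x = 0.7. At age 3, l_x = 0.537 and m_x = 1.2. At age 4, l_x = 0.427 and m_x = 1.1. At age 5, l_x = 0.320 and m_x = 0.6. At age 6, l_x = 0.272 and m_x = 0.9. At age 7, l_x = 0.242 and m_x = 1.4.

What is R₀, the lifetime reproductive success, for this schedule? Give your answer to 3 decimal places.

R₀ = Σ l_x m_x:
  age 2: 0.758 × 0.7 = 0.5306
  age 3: 0.537 × 1.2 = 0.6444
  age 4: 0.427 × 1.1 = 0.4697
  age 5: 0.320 × 0.6 = 0.1920
  age 6: 0.272 × 0.9 = 0.2448
  age 7: 0.242 × 1.4 = 0.3388
R₀ = 0.5306 + 0.6444 + 0.4697 + 0.1920 + 0.2448 + 0.3388 = 2.4203

2.420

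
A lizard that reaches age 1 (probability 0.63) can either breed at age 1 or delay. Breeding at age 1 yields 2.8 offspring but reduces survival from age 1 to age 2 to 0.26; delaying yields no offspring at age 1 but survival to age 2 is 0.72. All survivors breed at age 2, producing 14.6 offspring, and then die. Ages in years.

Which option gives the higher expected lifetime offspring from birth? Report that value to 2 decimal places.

breed at age 1: R₀ = 0.63 × (2.8 + 0.26 × 14.6) = 0.63 × 6.5960 = 4.1555
delay to age 2: R₀ = 0.63 × (0.72 × 14.6) = 0.63 × 10.5120 = 6.6226
Higher: delay to age 2 (6.6226).

6.62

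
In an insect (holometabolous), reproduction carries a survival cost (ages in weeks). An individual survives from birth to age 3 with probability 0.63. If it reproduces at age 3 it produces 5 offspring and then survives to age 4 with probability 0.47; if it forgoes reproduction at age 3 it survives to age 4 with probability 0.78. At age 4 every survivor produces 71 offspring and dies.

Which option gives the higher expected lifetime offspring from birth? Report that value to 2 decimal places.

breed at age 3: R₀ = 0.63 × (5 + 0.47 × 71) = 0.63 × 38.3700 = 24.1731
delay to age 4: R₀ = 0.63 × (0.78 × 71) = 0.63 × 55.3800 = 34.8894
Higher: delay to age 4 (34.8894).

34.89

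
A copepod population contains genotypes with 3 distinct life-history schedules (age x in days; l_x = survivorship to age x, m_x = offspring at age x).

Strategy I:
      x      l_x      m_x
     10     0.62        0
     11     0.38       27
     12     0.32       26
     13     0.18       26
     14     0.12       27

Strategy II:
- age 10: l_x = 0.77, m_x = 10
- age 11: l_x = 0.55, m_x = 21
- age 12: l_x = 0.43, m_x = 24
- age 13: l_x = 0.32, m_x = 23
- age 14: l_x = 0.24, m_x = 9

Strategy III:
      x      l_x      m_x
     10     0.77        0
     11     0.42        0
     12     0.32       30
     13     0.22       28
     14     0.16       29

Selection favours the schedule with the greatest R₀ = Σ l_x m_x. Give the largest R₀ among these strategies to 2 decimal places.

Strategy I: R₀ = 0.62×0 + 0.38×27 + 0.32×26 + 0.18×26 + 0.12×27 = 26.5000
Strategy II: R₀ = 0.77×10 + 0.55×21 + 0.43×24 + 0.32×23 + 0.24×9 = 39.0900
Strategy III: R₀ = 0.77×0 + 0.42×0 + 0.32×30 + 0.22×28 + 0.16×29 = 20.4000
Highest R₀: strategy II with 39.0900.

39.09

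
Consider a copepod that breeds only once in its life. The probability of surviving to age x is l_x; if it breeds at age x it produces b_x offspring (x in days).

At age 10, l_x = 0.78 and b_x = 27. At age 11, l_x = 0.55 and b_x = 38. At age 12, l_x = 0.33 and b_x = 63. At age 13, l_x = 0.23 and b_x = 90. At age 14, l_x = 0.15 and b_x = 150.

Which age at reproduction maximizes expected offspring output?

14

Expected offspring if breeding at age x = l_x × b_x:
  age 10: 0.78 × 27 = 21.060
  age 11: 0.55 × 38 = 20.900
  age 12: 0.33 × 63 = 20.790
  age 13: 0.23 × 90 = 20.700
  age 14: 0.15 × 150 = 22.500
Maximum at age 14 (22.500).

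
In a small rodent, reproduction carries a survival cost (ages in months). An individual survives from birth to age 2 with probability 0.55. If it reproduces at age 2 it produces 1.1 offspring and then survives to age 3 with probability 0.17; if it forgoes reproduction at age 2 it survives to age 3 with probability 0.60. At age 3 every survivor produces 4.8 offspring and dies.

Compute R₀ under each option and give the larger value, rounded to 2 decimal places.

1.58

breed at age 2: R₀ = 0.55 × (1.1 + 0.17 × 4.8) = 0.55 × 1.9160 = 1.0538
delay to age 3: R₀ = 0.55 × (0.60 × 4.8) = 0.55 × 2.8800 = 1.5840
Higher: delay to age 3 (1.5840).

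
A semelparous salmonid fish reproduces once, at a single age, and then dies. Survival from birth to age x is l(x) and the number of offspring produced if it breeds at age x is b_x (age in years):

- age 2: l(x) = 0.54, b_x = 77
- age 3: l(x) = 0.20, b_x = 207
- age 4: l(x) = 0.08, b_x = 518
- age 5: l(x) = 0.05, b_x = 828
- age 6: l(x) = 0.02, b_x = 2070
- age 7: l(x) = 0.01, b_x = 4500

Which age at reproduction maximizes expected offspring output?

7

Expected offspring if breeding at age x = l(x) × b_x:
  age 2: 0.54 × 77 = 41.580
  age 3: 0.20 × 207 = 41.400
  age 4: 0.08 × 518 = 41.440
  age 5: 0.05 × 828 = 41.400
  age 6: 0.02 × 2070 = 41.400
  age 7: 0.01 × 4500 = 45.000
Maximum at age 7 (45.000).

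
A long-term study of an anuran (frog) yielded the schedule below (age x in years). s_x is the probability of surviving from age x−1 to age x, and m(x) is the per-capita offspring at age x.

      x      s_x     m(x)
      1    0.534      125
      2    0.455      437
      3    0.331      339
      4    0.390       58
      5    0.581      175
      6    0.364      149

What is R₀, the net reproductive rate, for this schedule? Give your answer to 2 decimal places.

Survivorship from birth: l_x = s_1·s_2·…·s_x.
  l_1 = 0.53400
  l_2 = 0.24297
  l_3 = 0.08042
  l_4 = 0.03136
  l_5 = 0.01822
  l_6 = 0.00663
R₀ = Σ l_x m(x):
  age 1: 0.53400 × 125 = 66.7500
  age 2: 0.24297 × 437 = 106.1779
  age 3: 0.08042 × 339 = 27.2624
  age 4: 0.03136 × 58 = 1.8189
  age 5: 0.01822 × 175 = 3.1885
  age 6: 0.00663 × 149 = 0.9879
R₀ = 66.7500 + 106.1779 + 27.2624 + 1.8189 + 3.1885 + 0.9879 = 206.1855

206.19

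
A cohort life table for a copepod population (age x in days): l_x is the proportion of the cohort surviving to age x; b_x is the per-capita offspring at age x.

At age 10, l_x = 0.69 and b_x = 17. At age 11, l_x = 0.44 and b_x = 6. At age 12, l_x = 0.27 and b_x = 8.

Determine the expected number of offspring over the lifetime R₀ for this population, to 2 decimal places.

R₀ = Σ l_x b_x:
  age 10: 0.69 × 17 = 11.7300
  age 11: 0.44 × 6 = 2.6400
  age 12: 0.27 × 8 = 2.1600
R₀ = 11.7300 + 2.6400 + 2.1600 = 16.5300

16.53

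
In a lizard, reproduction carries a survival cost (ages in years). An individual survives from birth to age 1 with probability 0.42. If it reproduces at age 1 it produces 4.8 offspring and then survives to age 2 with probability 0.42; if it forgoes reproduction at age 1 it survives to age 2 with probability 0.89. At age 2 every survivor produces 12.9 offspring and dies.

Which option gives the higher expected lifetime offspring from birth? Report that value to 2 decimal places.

breed at age 1: R₀ = 0.42 × (4.8 + 0.42 × 12.9) = 0.42 × 10.2180 = 4.2916
delay to age 2: R₀ = 0.42 × (0.89 × 12.9) = 0.42 × 11.4810 = 4.8220
Higher: delay to age 2 (4.8220).

4.82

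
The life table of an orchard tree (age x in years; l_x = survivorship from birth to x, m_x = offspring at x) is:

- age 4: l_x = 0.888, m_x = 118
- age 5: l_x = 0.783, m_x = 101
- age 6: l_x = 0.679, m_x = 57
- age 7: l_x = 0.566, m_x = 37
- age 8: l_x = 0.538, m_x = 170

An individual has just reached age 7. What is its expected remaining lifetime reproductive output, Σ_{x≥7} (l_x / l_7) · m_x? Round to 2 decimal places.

198.59

l_7 = 0.566. Conditional survival from age 7 to x is l_x / l_7.
  x=7: (0.566/0.566) × 37 = 37.0000
  x=8: (0.538/0.566) × 170 = 161.5901
Sum = 37.0000 + 161.5901 = 198.5901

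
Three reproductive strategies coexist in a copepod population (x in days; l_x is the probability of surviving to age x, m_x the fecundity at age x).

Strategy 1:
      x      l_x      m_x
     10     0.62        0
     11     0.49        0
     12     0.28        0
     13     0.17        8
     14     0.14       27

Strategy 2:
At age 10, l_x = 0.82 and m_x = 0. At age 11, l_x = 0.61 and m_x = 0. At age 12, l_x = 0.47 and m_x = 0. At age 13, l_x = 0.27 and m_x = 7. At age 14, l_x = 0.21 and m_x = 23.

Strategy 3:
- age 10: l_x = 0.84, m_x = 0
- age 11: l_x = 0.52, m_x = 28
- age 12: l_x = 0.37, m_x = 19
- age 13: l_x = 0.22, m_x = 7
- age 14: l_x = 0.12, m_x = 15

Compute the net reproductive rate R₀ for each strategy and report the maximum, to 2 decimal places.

Strategy 1: R₀ = 0.62×0 + 0.49×0 + 0.28×0 + 0.17×8 + 0.14×27 = 5.1400
Strategy 2: R₀ = 0.82×0 + 0.61×0 + 0.47×0 + 0.27×7 + 0.21×23 = 6.7200
Strategy 3: R₀ = 0.84×0 + 0.52×28 + 0.37×19 + 0.22×7 + 0.12×15 = 24.9300
Highest R₀: strategy 3 with 24.9300.

24.93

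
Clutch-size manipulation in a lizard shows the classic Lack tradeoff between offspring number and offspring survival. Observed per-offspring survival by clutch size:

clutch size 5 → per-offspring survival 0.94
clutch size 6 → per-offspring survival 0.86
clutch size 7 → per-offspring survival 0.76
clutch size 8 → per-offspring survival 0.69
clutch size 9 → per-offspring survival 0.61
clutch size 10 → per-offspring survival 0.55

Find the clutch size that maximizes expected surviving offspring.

Expected surviving offspring = c × s(c):
  c=5: 5 × 0.94 = 4.700
  c=6: 6 × 0.86 = 5.160
  c=7: 7 × 0.76 = 5.320
  c=8: 8 × 0.69 = 5.520
  c=9: 9 × 0.61 = 5.490
  c=10: 10 × 0.55 = 5.500
Maximum at c = 8 (5.520 surviving offspring).

8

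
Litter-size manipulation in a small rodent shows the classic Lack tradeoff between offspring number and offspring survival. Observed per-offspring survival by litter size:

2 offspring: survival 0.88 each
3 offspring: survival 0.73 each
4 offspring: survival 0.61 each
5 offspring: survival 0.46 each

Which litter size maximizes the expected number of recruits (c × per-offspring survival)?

Expected recruits = c × s(c):
  c=2: 2 × 0.88 = 1.760
  c=3: 3 × 0.73 = 2.190
  c=4: 4 × 0.61 = 2.440
  c=5: 5 × 0.46 = 2.300
Maximum at c = 4 (2.440 recruits).

4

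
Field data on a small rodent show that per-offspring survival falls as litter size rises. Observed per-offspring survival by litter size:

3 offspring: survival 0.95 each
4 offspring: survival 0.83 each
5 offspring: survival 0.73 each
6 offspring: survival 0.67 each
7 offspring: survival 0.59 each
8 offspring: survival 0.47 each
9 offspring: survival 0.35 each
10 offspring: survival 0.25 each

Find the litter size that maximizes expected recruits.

Expected recruits = c × s(c):
  c=3: 3 × 0.95 = 2.850
  c=4: 4 × 0.83 = 3.320
  c=5: 5 × 0.73 = 3.650
  c=6: 6 × 0.67 = 4.020
  c=7: 7 × 0.59 = 4.130
  c=8: 8 × 0.47 = 3.760
  c=9: 9 × 0.35 = 3.150
  c=10: 10 × 0.25 = 2.500
Maximum at c = 7 (4.130 recruits).

7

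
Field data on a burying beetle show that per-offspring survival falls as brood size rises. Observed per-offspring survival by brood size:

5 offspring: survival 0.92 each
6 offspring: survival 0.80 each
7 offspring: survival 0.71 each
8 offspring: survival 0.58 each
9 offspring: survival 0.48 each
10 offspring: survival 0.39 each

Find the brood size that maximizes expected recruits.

7

Expected recruits = c × s(c):
  c=5: 5 × 0.92 = 4.600
  c=6: 6 × 0.80 = 4.800
  c=7: 7 × 0.71 = 4.970
  c=8: 8 × 0.58 = 4.640
  c=9: 9 × 0.48 = 4.320
  c=10: 10 × 0.39 = 3.900
Maximum at c = 7 (4.970 recruits).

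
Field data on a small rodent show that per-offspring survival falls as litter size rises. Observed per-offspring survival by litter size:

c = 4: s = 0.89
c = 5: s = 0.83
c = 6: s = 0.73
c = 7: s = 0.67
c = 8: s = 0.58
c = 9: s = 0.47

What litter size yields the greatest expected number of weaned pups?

Expected weaned pups = c × s(c):
  c=4: 4 × 0.89 = 3.560
  c=5: 5 × 0.83 = 4.150
  c=6: 6 × 0.73 = 4.380
  c=7: 7 × 0.67 = 4.690
  c=8: 8 × 0.58 = 4.640
  c=9: 9 × 0.47 = 4.230
Maximum at c = 7 (4.690 weaned pups).

7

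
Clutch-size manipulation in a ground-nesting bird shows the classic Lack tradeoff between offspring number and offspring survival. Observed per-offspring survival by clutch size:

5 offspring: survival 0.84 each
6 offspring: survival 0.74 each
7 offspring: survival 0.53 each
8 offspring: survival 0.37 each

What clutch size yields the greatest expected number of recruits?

Expected recruits = c × s(c):
  c=5: 5 × 0.84 = 4.200
  c=6: 6 × 0.74 = 4.440
  c=7: 7 × 0.53 = 3.710
  c=8: 8 × 0.37 = 2.960
Maximum at c = 6 (4.440 recruits).

6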